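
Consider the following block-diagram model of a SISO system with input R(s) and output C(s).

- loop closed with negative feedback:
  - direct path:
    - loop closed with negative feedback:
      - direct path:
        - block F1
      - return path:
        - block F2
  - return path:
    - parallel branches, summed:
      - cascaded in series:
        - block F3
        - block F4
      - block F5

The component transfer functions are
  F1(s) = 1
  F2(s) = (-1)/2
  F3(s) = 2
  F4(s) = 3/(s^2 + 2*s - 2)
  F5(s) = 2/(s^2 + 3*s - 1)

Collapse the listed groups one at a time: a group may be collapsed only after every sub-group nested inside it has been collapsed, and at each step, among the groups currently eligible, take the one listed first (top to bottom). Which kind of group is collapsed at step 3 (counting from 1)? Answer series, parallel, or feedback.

The answer is parallel.

Reasoning:
1. apply the feedback formula to F1, F2
2. series reduction of F3, F4
3. combine (F3*F4), F5 in parallel
4. collapse the loop ([F1/(1+F1*F2)] forward, ((F3*F4)+F5) return)
Step 3 collapses a parallel group.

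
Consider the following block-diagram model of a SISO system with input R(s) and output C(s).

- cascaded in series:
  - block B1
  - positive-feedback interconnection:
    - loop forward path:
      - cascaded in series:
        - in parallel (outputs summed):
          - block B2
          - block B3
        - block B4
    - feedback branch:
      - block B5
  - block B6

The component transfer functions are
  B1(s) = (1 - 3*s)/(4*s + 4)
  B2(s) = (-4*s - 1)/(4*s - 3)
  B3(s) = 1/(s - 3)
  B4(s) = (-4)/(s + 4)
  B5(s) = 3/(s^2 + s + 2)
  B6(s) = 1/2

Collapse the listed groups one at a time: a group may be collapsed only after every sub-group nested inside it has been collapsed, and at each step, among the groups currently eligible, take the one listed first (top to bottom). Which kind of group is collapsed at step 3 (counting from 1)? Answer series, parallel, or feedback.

The answer is feedback.

Reasoning:
Step 1 - parallel reduction of B2, B3
Step 2 - combine (B2+B3), B4 in series
Step 3 - close the feedback loop around ((B2+B3)*B4), B5
Step 4 - reduce the series chain B1, [((B2+B3)*B4)/(1-((B2+B3)*B4)*B5)], B6
Step 3 collapses a feedback group.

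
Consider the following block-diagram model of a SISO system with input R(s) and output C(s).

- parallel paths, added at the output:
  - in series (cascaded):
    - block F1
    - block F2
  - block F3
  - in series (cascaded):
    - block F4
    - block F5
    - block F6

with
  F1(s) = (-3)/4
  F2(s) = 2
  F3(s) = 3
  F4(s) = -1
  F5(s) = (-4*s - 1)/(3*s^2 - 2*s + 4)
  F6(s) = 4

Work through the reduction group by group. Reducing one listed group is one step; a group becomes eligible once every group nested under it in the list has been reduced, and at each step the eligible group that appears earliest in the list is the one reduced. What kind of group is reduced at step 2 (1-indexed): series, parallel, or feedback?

(1) series reduction of F1, F2
(2) combine F4, F5, F6 in series
(3) combine (F1*F2), F3, (F4*F5*F6) in parallel
Step 2: series.

Final answer: series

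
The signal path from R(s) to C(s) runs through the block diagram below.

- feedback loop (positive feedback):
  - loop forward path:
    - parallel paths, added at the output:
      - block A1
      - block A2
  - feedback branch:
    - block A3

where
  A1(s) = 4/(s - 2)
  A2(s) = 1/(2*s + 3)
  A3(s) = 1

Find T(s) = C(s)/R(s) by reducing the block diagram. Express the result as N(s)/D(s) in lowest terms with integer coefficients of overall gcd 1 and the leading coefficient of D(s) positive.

The answer is (9*s + 10)/(2*s^2 - 10*s - 16).

Reasoning:
[1] parallel reduction of A1, A2: (9*s + 10)/(2*s^2 - s - 6)
[2] apply the feedback formula to (A1+A2), A3, which is the overall transfer function T(s) = C(s)/R(s) in lowest terms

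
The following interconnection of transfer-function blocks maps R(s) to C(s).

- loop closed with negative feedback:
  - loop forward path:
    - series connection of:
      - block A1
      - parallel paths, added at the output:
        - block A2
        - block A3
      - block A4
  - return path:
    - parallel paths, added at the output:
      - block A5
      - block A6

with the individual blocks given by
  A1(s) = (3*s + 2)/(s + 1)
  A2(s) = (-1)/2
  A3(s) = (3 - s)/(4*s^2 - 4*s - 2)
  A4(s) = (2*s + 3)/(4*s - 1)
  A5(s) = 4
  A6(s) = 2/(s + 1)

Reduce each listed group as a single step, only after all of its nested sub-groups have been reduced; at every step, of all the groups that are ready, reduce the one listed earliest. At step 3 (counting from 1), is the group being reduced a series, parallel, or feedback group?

Step 1 - combine A2, A3 in parallel
Step 2 - multiply A1, (A2+A3), A4 (series)
Step 3 - add A5, A6 (parallel)
Step 4 - feedback reduction of (A1*(A2+A3)*A4), (A5+A6)
Step 3: parallel.

Final answer: parallel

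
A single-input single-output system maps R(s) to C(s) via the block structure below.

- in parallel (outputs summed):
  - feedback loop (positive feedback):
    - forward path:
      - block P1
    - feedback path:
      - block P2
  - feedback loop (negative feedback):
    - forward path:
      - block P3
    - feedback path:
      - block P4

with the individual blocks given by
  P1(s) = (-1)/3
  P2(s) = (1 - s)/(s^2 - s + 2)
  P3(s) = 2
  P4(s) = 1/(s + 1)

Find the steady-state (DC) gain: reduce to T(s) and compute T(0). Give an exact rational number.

First reduce the diagram to T(s).

Step 1. close the feedback loop around P1, P2; result (-s^2 + s - 2)/(3*s^2 - 4*s + 7)
Step 2. reduce the feedback loop with forward P3 and return P4; result (2*s + 2)/(s + 3)
Step 3. reduce the parallel group [P1/(1-P1*P2)], [P3/(1+P3*P4)]; result (5*s^3 - 4*s^2 + 7*s + 8)/(3*s^3 + 5*s^2 - 5*s + 21)
Step 3 gives the overall T(s). Then T(0) = 8/21.

Answer: 8/21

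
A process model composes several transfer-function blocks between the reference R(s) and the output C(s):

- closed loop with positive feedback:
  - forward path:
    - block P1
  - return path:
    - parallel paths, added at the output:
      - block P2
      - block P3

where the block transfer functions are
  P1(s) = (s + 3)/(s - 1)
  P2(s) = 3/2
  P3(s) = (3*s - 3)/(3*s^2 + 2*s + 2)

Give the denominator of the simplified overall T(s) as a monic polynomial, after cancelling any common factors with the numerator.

Answer: s^3 + 41*s^2/3 + 12*s + 4/3

Working:
Step 1: add P2, P3 (parallel) gives (9*s^2 + 12*s)/(6*s^2 + 4*s + 4)
Step 2: feedback reduction of P1, (P2+P3) gives (-6*s^3 - 22*s^2 - 16*s - 12)/(3*s^3 + 41*s^2 + 36*s + 4)
No further cancellation is possible in the step-2 result, so that is T(s). Its denominator becomes monic after dividing by the leading coefficient 3.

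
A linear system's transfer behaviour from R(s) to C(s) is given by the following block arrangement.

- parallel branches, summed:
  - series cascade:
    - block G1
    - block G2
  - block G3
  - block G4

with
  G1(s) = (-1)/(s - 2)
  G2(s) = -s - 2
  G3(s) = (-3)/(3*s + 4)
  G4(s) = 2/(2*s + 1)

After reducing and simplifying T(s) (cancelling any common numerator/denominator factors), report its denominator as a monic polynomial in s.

Answer: s^3 - s^2/6 - 3*s - 4/3

Working:
[1] reduce the series chain G1, G2, giving (s + 2)/(s - 2)
[2] reduce the parallel group (G1*G2), G3, G4, giving (6*s^3 + 23*s^2 + 31*s - 2)/(6*s^3 - s^2 - 18*s - 8)
Step 2 gives the fully reduced T(s), with no common factor left to cancel. The denominator's leading coefficient is 6, so divide each of its coefficients by 6 to get the monic form.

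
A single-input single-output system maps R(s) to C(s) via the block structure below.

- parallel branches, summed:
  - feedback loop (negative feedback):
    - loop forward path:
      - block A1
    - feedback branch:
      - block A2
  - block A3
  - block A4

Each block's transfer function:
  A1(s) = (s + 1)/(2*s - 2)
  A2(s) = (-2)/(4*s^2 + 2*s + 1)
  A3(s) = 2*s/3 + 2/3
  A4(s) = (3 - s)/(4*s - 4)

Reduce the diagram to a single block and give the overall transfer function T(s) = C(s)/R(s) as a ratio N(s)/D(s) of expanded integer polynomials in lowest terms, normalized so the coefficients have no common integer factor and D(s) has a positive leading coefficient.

Answer: (16*s^5 - 2*s^4 + 3*s^3 - 15*s^2 - 4*s - 4)/(24*s^4 - 36*s^3 + 12)

Working:
[1] apply the feedback formula to A1, A2, giving (4*s^3 + 6*s^2 + 3*s + 1)/(8*s^3 - 4*s^2 - 4*s - 4)
[2] reduce the parallel group [A1/(1+A1*A2)], A3, A4, giving the overall T(s)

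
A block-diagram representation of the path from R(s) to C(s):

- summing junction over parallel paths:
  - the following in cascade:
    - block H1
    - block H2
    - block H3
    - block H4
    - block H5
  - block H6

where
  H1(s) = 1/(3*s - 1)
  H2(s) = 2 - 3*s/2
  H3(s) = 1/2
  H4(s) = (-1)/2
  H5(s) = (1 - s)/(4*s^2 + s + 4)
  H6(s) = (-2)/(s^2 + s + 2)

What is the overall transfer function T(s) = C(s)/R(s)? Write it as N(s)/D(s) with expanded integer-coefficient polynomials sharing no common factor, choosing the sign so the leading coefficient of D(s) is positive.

Step 1. series reduction of H1, H2, H3, H4, H5; result (-3*s^2 + 7*s - 4)/(96*s^3 - 8*s^2 + 88*s - 32)
Step 2. sum the parallel branches (H1*H2*H3*H4*H5), H6 - this is the overall T(s), already in the required normalized form

Answer: (-3*s^4 - 188*s^3 + 13*s^2 - 166*s + 56)/(96*s^5 + 88*s^4 + 272*s^3 + 40*s^2 + 144*s - 64)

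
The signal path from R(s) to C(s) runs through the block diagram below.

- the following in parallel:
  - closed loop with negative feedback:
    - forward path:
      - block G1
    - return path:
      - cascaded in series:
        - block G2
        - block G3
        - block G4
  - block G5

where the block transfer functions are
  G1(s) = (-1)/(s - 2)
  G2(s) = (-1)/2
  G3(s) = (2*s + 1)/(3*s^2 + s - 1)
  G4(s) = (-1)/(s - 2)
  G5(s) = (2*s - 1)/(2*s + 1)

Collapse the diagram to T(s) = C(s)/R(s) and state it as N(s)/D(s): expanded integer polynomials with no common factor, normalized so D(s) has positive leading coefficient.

Step 1 - cascade G2, G3, G4 = (2*s + 1)/(6*s^3 - 10*s^2 - 6*s + 4)
Step 2 - reduce the feedback loop with forward G1 and return (G2*G3*G4) = (-6*s^3 + 10*s^2 + 6*s - 4)/(6*s^4 - 22*s^3 + 14*s^2 + 14*s - 9)
Step 3 - reduce the parallel group [G1/(1+G1*(G2*G3*G4))], G5 - this is the overall T(s), already in the required normalized form

Hence the answer: (12*s^5 - 62*s^4 + 64*s^3 + 36*s^2 - 34*s + 5)/(12*s^5 - 38*s^4 + 6*s^3 + 42*s^2 - 4*s - 9)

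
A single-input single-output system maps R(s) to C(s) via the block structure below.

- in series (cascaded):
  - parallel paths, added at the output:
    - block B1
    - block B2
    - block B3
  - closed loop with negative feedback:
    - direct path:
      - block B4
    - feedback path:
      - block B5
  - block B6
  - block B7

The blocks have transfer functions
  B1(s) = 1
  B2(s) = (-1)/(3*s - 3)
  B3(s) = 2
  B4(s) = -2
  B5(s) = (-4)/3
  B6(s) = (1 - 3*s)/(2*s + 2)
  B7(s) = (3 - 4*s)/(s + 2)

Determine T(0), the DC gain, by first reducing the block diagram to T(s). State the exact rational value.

The answer is -15/11.

Reasoning:
Step 1 - add B1, B2, B3 (parallel), giving (9*s - 10)/(3*s - 3)
Step 2 - apply the feedback formula to B4, B5, giving (-6)/11
Step 3 - reduce the series chain (B1+B2+B3), [B4/(1+B4*B5)], B6, B7, giving (-108*s^3 + 237*s^2 - 157*s + 30)/(11*s^3 + 22*s^2 - 11*s - 22)
Evaluating the step-3 result (the overall T(s)) at s = 0 gives T(0) = 30/(-22) = -15/11.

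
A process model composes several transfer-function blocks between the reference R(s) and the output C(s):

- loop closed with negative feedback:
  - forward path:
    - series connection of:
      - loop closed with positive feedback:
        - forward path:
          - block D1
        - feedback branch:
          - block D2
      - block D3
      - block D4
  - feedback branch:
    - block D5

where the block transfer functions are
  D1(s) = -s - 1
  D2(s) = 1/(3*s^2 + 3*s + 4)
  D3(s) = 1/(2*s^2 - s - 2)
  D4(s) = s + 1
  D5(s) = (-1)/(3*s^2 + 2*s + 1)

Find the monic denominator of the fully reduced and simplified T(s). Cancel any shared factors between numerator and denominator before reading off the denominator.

Reducing step by step:

Step 1. collapse the loop (D1 forward, D2 return) = (-3*s^3 - 6*s^2 - 7*s - 4)/(3*s^2 + 4*s + 5)
Step 2. reduce the series chain [D1/(1-D1*D2)], D3, D4 = (-3*s^4 - 9*s^3 - 13*s^2 - 11*s - 4)/(6*s^4 + 5*s^3 - 13*s - 10)
Step 3. feedback reduction of ([D1/(1-D1*D2)]*D3*D4), D5 = (-9*s^6 - 33*s^5 - 60*s^4 - 68*s^3 - 47*s^2 - 19*s - 4)/(18*s^6 + 27*s^5 + 19*s^4 - 25*s^3 - 43*s^2 - 22*s - 6)
T(s) is the step-3 result (common factors already cancelled). Leading coefficient of the denominator: 18. Divide through by 18 for the monic polynomial.

Answer: s^6 + 3*s^5/2 + 19*s^4/18 - 25*s^3/18 - 43*s^2/18 - 11*s/9 - 1/3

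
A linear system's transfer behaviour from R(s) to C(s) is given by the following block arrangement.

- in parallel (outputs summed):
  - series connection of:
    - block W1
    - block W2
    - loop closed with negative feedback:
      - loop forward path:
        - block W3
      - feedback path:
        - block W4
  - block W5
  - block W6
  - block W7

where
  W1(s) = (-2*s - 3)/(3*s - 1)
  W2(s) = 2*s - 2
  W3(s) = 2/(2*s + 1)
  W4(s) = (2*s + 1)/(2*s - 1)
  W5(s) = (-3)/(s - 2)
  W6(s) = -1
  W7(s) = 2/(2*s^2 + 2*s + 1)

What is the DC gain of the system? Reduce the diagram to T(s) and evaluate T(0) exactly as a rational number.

First reduce the diagram to T(s).

1. feedback reduction of W3, W4: (4*s - 2)/(4*s^2 + 4*s + 1)
2. multiply W1, W2, [W3/(1+W3*W4)] (series): (-16*s^3 + 28*s - 12)/(12*s^3 + 8*s^2 - s - 1)
3. combine (W1*W2*[W3/(1+W3*W4)]), W5, W6, W7 in parallel: (-56*s^6 - 32*s^5 + 62*s^4 - 110*s^3 - 95*s^2 - 14*s + 29)/(24*s^6 - 8*s^5 - 54*s^4 - 48*s^3 - 11*s^2 + 5*s + 2)
That last expression is T(s); at s = 0 only the constant terms survive, so T(0) = 29/2.

Answer: 29/2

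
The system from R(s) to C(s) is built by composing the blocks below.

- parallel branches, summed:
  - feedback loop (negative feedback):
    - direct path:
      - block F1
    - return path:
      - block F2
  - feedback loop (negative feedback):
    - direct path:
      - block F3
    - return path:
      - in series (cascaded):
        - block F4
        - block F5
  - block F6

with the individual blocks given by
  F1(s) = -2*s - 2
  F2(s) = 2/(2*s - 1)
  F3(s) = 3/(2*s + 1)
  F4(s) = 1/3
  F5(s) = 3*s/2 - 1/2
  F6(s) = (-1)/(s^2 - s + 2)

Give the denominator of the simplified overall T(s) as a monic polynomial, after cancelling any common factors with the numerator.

First reduce the diagram to T(s).

Step 1 - feedback reduction of F1, F2 gives (4*s^2 + 2*s - 2)/(2*s + 5)
Step 2 - combine F4, F5 in series gives s/2 - 1/6
Step 3 - feedback reduction of F3, (F4*F5) gives 6/(7*s + 1)
Step 4 - sum the parallel branches [F1/(1+F1*F2)], [F3/(1+F3*(F4*F5))], F6 gives (28*s^5 - 10*s^4 + 38*s^3 + 50*s^2 - 65*s + 51)/(14*s^4 + 23*s^3 - 4*s^2 + 69*s + 10)
Step 4 gives the fully reduced T(s), with no common factor left to cancel. The denominator's leading coefficient is 14, so divide each of its coefficients by 14 to get the monic form.

Answer: s^4 + 23*s^3/14 - 2*s^2/7 + 69*s/14 + 5/7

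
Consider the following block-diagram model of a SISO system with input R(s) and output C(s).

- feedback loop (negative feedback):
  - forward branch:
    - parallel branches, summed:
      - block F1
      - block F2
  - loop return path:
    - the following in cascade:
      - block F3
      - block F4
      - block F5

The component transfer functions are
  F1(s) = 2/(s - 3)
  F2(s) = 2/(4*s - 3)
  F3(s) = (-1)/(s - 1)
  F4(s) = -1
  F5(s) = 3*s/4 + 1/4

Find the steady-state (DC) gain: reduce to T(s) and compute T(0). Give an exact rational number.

Answer: -1

Working:
(1) reduce the parallel group F1, F2 -> (10*s - 12)/(4*s^2 - 15*s + 9)
(2) reduce the series chain F3, F4, F5 -> (3*s + 1)/(4*s - 4)
(3) feedback reduction of (F1+F2), (F3*F4*F5) -> (20*s^2 - 44*s + 24)/(8*s^3 - 23*s^2 + 35*s - 24)
The step-3 result is T(s). Setting s = 0: T(0) = 24/(-24) = -1.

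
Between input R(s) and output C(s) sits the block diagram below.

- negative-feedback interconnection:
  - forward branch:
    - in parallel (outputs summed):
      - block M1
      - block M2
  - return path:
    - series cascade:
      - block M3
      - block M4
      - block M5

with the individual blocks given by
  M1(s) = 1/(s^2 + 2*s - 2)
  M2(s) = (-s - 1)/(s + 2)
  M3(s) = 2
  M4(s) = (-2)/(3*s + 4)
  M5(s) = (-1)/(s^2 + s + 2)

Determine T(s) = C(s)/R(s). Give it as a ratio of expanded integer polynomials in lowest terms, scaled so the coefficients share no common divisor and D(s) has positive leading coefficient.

(1) add M1, M2 (parallel): (-s^3 - 3*s^2 + s + 4)/(s^3 + 4*s^2 + 2*s - 4)
(2) multiply M3, M4, M5 (series): 4/(3*s^3 + 7*s^2 + 10*s + 8)
(3) reduce the feedback loop with forward (M1+M2) and return (M3*M4*M5), giving the overall T(s)

Therefore the answer is (-3*s^6 - 16*s^5 - 28*s^4 - 19*s^3 + 14*s^2 + 48*s + 32)/(3*s^6 + 19*s^5 + 44*s^4 + 46*s^3 + 12*s^2 - 20*s - 16).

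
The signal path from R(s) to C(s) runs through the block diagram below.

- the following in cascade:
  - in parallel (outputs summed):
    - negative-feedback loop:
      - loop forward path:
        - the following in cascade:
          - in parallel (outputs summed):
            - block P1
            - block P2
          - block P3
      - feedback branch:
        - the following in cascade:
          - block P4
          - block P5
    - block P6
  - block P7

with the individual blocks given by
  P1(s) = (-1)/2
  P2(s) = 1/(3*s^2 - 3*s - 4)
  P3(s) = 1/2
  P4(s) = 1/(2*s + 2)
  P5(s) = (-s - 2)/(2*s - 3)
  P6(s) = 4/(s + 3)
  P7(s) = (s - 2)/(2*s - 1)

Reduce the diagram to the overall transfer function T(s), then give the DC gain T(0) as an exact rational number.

(1) parallel reduction of P1, P2 = (-3*s^2 + 3*s + 6)/(6*s^2 - 6*s - 8)
(2) reduce the series chain (P1+P2), P3 = (-3*s^2 + 3*s + 6)/(12*s^2 - 12*s - 16)
(3) combine P4, P5 in series = (-s - 2)/(4*s^2 - 2*s - 6)
(4) apply the feedback formula to ((P1+P2)*P3), (P4*P5) = (-12*s^3 + 30*s^2 + 6*s - 36)/(48*s^3 - 117*s^2 + 8*s + 84)
(5) add [((P1+P2)*P3)/(1+((P1+P2)*P3)*(P4*P5))], P6 (parallel) = (-12*s^4 + 186*s^3 - 372*s^2 + 14*s + 228)/(48*s^4 + 27*s^3 - 343*s^2 + 108*s + 252)
(6) multiply ([((P1+P2)*P3)/(1+((P1+P2)*P3)*(P4*P5))]+P6), P7 (series) = (-12*s^5 + 210*s^4 - 744*s^3 + 758*s^2 + 200*s - 456)/(96*s^5 + 6*s^4 - 713*s^3 + 559*s^2 + 396*s - 252)
That last expression is T(s); at s = 0 only the constant terms survive, so T(0) = -456/(-252) = 38/21.

Therefore the answer is 38/21.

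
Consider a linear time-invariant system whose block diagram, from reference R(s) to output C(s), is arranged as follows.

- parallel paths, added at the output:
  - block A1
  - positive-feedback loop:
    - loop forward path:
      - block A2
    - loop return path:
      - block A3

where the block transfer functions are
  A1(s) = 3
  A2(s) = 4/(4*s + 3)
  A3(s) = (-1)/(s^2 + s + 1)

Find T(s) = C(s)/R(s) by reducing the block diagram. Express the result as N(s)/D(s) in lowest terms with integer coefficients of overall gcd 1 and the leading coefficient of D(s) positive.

Answer: (12*s^3 + 25*s^2 + 25*s + 25)/(4*s^3 + 7*s^2 + 7*s + 7)

Working:
Step 1. apply the feedback formula to A2, A3, giving (4*s^2 + 4*s + 4)/(4*s^3 + 7*s^2 + 7*s + 7)
Step 2. sum the parallel branches A1, [A2/(1-A2*A3)]; the result is T(s) itself (integer coefficients, no common factor, positive leading denominator coefficient)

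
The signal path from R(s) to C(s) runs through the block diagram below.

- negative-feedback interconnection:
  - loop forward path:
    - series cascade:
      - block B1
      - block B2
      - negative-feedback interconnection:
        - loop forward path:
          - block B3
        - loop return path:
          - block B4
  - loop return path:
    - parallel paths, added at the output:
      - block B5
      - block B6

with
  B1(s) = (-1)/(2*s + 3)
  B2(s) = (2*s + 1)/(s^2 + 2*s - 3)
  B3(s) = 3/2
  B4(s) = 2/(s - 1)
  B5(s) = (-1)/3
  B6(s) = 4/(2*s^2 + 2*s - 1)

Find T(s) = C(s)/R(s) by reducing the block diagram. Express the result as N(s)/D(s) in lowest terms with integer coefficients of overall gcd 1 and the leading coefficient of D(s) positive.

1. reduce the feedback loop with forward B3 and return B4, giving (3*s - 3)/(2*s + 4)
2. reduce the series chain B1, B2, [B3/(1+B3*B4)], giving (-6*s - 3)/(4*s^3 + 26*s^2 + 54*s + 36)
3. reduce the parallel group B5, B6, giving (-2*s^2 - 2*s + 13)/(6*s^2 + 6*s - 3)
4. collapse the loop ((B1*B2*[B3/(1+B3*B4)]) forward, (B5+B6) return) - this is the overall T(s), already in the required normalized form

Therefore the answer is (-12*s^3 - 18*s^2 + 3)/(8*s^5 + 60*s^4 + 160*s^3 + 160*s^2 - 6*s - 49).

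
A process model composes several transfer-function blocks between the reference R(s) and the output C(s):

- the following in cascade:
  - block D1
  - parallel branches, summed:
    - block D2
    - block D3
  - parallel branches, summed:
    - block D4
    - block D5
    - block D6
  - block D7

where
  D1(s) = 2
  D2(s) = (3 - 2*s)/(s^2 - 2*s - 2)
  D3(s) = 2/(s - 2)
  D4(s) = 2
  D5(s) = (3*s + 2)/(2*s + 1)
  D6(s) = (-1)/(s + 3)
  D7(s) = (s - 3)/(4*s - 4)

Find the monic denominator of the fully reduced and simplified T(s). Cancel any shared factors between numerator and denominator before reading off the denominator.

Reducing step by step:

Step 1 - parallel reduction of D2, D3: (3*s - 10)/(s^3 - 4*s^2 + 2*s + 4)
Step 2 - sum the parallel branches D4, D5, D6: (7*s^2 + 23*s + 11)/(2*s^2 + 7*s + 3)
Step 3 - multiply D1, (D2+D3), (D4+D5+D6), D7 (series): (21*s^4 - 64*s^3 - 194*s^2 + 481*s + 330)/(4*s^6 - 6*s^5 - 40*s^4 + 62*s^3 + 48*s^2 - 44*s - 24)
That last expression is T(s), already simplified. Scaling its denominator by 1/4 (the reciprocal of the leading coefficient) yields the monic denominator.

Answer: s^6 - 3*s^5/2 - 10*s^4 + 31*s^3/2 + 12*s^2 - 11*s - 6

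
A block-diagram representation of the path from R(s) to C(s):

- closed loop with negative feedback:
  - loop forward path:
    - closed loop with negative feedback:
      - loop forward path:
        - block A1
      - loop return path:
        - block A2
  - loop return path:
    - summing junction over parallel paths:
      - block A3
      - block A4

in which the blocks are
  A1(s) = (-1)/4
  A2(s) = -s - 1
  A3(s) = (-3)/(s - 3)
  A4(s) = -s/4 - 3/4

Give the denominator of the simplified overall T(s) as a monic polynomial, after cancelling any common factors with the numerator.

[1] reduce the feedback loop with forward A1 and return A2; result (-1)/(s + 5)
[2] parallel reduction of A3, A4; result (-s^2 - 3)/(4*s - 12)
[3] close the feedback loop around [A1/(1+A1*A2)], (A3+A4); result (12 - 4*s)/(5*s^2 + 8*s - 57)
That last expression is T(s), already simplified. Scaling its denominator by 1/5 (the reciprocal of the leading coefficient) yields the monic denominator.

Answer: s^2 + 8*s/5 - 57/5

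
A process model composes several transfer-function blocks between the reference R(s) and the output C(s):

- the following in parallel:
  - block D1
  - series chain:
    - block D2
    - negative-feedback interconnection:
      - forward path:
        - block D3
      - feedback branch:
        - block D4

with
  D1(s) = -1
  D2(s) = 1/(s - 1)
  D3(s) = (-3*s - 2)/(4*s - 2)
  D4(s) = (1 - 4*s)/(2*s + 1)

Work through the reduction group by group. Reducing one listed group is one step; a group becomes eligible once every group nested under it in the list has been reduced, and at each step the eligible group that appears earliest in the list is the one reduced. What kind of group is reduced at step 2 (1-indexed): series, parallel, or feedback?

[1] reduce the feedback loop with forward D3 and return D4
[2] reduce the series chain D2, [D3/(1+D3*D4)]
[3] parallel reduction of D1, (D2*[D3/(1+D3*D4)])
Step 2 collapses a series group.

Therefore the answer is series.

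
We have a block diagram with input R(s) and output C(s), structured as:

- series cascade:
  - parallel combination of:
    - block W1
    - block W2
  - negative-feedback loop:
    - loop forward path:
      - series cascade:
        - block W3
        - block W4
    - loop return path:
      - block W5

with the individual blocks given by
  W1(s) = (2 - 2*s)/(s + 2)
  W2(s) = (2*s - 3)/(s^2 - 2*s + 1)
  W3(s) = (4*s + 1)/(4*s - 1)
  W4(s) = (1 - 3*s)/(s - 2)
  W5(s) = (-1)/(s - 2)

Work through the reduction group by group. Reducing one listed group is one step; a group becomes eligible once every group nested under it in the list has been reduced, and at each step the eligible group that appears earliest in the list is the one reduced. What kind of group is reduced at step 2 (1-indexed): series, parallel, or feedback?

Answer: series

Working:
[1] sum the parallel branches W1, W2
[2] combine W3, W4 in series
[3] reduce the feedback loop with forward (W3*W4) and return W5
[4] cascade (W1+W2), [(W3*W4)/(1+(W3*W4)*W5)]
Step 2: series.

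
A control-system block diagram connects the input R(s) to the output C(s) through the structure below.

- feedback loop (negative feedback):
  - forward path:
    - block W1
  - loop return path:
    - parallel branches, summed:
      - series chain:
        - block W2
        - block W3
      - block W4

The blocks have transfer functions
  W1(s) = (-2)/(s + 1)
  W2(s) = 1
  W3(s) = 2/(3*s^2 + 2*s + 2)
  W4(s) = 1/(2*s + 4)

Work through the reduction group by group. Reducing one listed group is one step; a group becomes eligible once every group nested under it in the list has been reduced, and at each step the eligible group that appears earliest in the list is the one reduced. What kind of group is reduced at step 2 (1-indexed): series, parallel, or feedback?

[1] cascade W2, W3
[2] reduce the parallel group (W2*W3), W4
[3] close the feedback loop around W1, ((W2*W3)+W4)
The group at step 2 is a parallel group.

Final answer: parallel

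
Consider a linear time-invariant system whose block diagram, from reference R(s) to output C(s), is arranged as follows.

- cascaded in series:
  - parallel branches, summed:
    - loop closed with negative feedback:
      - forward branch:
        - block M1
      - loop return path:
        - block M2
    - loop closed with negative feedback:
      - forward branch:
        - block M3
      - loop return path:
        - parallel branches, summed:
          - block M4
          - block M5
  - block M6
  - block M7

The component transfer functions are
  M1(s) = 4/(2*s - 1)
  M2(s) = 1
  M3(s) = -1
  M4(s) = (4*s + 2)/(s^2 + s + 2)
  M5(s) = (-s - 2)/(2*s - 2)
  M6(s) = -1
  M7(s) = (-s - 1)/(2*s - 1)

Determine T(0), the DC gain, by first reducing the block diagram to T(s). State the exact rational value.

The answer is -7/3.

Reasoning:
(1) feedback reduction of M1, M2 gives 4/(2*s + 3)
(2) combine M4, M5 in parallel gives (-s^3 + 5*s^2 - 8*s - 8)/(2*s^3 + 2*s - 4)
(3) feedback reduction of M3, (M4+M5) gives (-2*s^3 - 2*s + 4)/(3*s^3 - 5*s^2 + 10*s + 4)
(4) combine [M1/(1+M1*M2)], [M3/(1+M3*(M4+M5))] in parallel gives (-4*s^4 + 6*s^3 - 24*s^2 + 42*s + 28)/(6*s^4 - s^3 + 5*s^2 + 38*s + 12)
(5) multiply ([M1/(1+M1*M2)]+[M3/(1+M3*(M4+M5))]), M6, M7 (series) gives (-4*s^5 + 2*s^4 - 18*s^3 + 18*s^2 + 70*s + 28)/(12*s^5 - 8*s^4 + 11*s^3 + 71*s^2 - 14*s - 12)
Evaluating the step-5 result (the overall T(s)) at s = 0 gives T(0) = 28/(-12) = -7/3.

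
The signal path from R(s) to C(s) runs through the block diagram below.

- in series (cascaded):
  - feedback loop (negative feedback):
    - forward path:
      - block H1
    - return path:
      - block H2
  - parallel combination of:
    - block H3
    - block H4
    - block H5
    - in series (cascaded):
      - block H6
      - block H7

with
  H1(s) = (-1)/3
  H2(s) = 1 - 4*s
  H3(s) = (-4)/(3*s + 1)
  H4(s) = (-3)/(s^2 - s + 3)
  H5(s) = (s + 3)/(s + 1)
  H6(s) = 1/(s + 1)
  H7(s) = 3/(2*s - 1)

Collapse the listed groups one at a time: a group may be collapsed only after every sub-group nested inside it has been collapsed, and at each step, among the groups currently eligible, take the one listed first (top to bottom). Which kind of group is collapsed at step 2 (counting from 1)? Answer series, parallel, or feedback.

Reducing step by step:

[1] feedback reduction of H1, H2
[2] multiply H6, H7 (series)
[3] combine H3, H4, H5, (H6*H7) in parallel
[4] multiply [H1/(1+H1*H2)], (H3+H4+H5+(H6*H7)) (series)
At step 2 the group reduced is series.

Answer: series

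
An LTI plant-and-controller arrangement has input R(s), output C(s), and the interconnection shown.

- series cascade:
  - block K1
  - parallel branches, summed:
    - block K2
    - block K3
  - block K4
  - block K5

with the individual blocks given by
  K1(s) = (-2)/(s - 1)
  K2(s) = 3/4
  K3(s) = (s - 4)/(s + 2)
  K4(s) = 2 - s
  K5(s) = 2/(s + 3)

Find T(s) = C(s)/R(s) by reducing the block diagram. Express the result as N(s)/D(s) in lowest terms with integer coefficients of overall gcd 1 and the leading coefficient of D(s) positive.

Reducing step by step:

(1) reduce the parallel group K2, K3 gives (7*s - 10)/(4*s + 8)
(2) cascade K1, (K2+K3), K4, K5; the result is T(s) itself (integer coefficients, no common factor, positive leading denominator coefficient)

Answer: (7*s^2 - 24*s + 20)/(s^3 + 4*s^2 + s - 6)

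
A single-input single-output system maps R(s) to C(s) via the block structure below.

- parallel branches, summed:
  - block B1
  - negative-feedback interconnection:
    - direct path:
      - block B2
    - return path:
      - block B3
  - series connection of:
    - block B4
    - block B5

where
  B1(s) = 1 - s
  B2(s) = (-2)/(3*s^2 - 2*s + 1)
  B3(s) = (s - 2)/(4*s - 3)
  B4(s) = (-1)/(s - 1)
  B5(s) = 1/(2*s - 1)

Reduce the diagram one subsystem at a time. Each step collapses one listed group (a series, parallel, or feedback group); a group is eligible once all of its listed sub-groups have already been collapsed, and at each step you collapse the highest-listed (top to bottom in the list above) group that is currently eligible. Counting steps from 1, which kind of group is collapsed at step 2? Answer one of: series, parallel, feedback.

Step 1. close the feedback loop around B2, B3
Step 2. multiply B4, B5 (series)
Step 3. combine B1, [B2/(1+B2*B3)], (B4*B5) in parallel
Step 2 collapses a series group.

Hence the answer: series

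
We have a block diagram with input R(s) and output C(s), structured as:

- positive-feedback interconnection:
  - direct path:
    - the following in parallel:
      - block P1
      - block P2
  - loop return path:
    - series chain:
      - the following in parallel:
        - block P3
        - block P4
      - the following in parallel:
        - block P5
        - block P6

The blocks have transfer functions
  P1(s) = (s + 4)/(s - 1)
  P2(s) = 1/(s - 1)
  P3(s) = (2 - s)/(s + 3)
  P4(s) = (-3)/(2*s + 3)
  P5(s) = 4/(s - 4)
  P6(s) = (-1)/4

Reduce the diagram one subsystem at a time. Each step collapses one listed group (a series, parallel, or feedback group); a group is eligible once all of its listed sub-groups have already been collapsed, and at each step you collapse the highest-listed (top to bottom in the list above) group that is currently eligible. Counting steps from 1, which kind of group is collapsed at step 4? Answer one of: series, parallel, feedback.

Answer: series

Working:
Step 1 - combine P1, P2 in parallel
Step 2 - sum the parallel branches P3, P4
Step 3 - combine P5, P6 in parallel
Step 4 - series reduction of (P3+P4), (P5+P6)
Step 5 - apply the feedback formula to (P1+P2), ((P3+P4)*(P5+P6))
At step 4 the group reduced is series.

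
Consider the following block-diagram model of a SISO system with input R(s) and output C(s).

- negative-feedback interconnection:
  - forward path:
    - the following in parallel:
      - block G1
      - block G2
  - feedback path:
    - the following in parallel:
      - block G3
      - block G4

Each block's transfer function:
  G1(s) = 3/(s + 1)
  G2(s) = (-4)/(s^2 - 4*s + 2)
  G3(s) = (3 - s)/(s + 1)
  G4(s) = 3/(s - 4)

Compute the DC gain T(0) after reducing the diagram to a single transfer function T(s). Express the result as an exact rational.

The answer is 4/13.

Reasoning:
Step 1. combine G1, G2 in parallel: (3*s^2 - 16*s + 2)/(s^3 - 3*s^2 - 2*s + 2)
Step 2. parallel reduction of G3, G4: (-s^2 + 10*s - 9)/(s^2 - 3*s - 4)
Step 3. collapse the loop ((G1+G2) forward, (G3+G4) return): (3*s^4 - 25*s^3 + 38*s^2 + 58*s - 8)/(s^5 - 9*s^4 + 49*s^3 - 169*s^2 + 166*s - 26)
Step 3 gives the overall T(s). Then T(0) = -8/(-26) = 4/13.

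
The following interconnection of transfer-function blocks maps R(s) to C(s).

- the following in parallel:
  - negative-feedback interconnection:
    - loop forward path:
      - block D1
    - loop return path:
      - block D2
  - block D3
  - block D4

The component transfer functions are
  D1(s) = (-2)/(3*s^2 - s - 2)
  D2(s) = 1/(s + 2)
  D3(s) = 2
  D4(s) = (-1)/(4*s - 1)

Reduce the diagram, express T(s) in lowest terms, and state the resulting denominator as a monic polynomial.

Step 1: reduce the feedback loop with forward D1 and return D2; result (-2*s - 4)/(3*s^3 + 5*s^2 - 4*s - 6)
Step 2: add [D1/(1+D1*D2)], D3, D4 (parallel); result (24*s^4 + 31*s^3 - 55*s^2 - 50*s + 22)/(12*s^4 + 17*s^3 - 21*s^2 - 20*s + 6)
That last expression is T(s), already simplified. Scaling its denominator by 1/12 (the reciprocal of the leading coefficient) yields the monic denominator.

Answer: s^4 + 17*s^3/12 - 7*s^2/4 - 5*s/3 + 1/2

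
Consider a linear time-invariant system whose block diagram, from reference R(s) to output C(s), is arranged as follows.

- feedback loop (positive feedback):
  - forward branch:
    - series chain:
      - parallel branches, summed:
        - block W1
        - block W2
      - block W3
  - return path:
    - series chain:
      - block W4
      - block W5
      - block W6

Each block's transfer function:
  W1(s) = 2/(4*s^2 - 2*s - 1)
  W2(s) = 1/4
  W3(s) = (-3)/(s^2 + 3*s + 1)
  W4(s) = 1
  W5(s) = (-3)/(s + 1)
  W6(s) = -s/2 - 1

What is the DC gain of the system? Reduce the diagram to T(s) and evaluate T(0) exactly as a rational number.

First reduce the diagram to T(s).

Step 1. sum the parallel branches W1, W2, giving (4*s^2 - 2*s + 7)/(16*s^2 - 8*s - 4)
Step 2. combine (W1+W2), W3 in series, giving (-12*s^2 + 6*s - 21)/(16*s^4 + 40*s^3 - 12*s^2 - 20*s - 4)
Step 3. series reduction of W4, W5, W6, giving (3*s + 6)/(2*s + 2)
Step 4. feedback reduction of ((W1+W2)*W3), (W4*W5*W6), giving (-24*s^3 - 12*s^2 - 30*s - 42)/(32*s^5 + 112*s^4 + 92*s^3 - 10*s^2 - 21*s + 118)
That last expression is T(s); at s = 0 only the constant terms survive, so T(0) = -42/118 = -21/59.

Answer: -21/59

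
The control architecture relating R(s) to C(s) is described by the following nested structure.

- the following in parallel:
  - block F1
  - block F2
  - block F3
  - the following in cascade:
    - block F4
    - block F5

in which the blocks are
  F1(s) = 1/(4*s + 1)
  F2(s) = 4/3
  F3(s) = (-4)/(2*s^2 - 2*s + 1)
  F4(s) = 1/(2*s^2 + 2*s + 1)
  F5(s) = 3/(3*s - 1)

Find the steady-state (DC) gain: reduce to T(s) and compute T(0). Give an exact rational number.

Answer: -14/3

Working:
Step 1. series reduction of F4, F5 -> 3/(6*s^3 + 4*s^2 + s - 1)
Step 2. combine F1, F2, F3, (F4*F5) in parallel -> (192*s^6 + 20*s^5 - 316*s^4 - 192*s^3 - 102*s^2 + 59*s + 14)/(144*s^6 - 12*s^5 - 12*s^4 + 36*s^2 - 3*s - 3)
The step-2 result is T(s). Setting s = 0: T(0) = 14/(-3) = -14/3.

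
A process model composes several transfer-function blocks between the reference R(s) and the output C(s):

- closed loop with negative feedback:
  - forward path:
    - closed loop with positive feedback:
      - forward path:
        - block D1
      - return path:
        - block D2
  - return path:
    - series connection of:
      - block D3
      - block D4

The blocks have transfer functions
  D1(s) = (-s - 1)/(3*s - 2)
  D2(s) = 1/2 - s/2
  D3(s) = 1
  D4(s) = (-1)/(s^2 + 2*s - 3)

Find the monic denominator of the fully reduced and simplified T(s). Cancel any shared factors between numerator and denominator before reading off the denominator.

(1) reduce the feedback loop with forward D1 and return D2, giving (2*s + 2)/(s^2 - 6*s + 3)
(2) series reduction of D3, D4, giving (-1)/(s^2 + 2*s - 3)
(3) apply the feedback formula to [D1/(1-D1*D2)], (D3*D4), giving (2*s^3 + 6*s^2 - 2*s - 6)/(s^4 - 4*s^3 - 12*s^2 + 22*s - 11)
That last expression is T(s), already simplified, and its denominator is already monic.

Final answer: s^4 - 4*s^3 - 12*s^2 + 22*s - 11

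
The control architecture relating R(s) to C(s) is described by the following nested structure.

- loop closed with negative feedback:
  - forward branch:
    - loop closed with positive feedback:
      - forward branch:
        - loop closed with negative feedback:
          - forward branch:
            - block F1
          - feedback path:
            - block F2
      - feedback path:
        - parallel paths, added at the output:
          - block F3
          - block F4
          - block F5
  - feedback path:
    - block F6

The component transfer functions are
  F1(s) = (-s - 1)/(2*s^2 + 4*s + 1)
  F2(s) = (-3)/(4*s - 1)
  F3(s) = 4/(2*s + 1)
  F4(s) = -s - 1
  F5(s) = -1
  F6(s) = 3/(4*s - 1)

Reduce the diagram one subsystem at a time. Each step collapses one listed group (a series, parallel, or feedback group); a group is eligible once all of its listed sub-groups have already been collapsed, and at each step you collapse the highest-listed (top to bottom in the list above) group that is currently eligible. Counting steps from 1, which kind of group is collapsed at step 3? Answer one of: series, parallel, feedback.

1. reduce the feedback loop with forward F1 and return F2
2. parallel reduction of F3, F4, F5
3. feedback reduction of [F1/(1+F1*F2)], (F3+F4+F5)
4. apply the feedback formula to [[F1/(1+F1*F2)]/(1-[F1/(1+F1*F2)]*(F3+F4+F5))], F6
At step 3 the group reduced is feedback.

Final answer: feedback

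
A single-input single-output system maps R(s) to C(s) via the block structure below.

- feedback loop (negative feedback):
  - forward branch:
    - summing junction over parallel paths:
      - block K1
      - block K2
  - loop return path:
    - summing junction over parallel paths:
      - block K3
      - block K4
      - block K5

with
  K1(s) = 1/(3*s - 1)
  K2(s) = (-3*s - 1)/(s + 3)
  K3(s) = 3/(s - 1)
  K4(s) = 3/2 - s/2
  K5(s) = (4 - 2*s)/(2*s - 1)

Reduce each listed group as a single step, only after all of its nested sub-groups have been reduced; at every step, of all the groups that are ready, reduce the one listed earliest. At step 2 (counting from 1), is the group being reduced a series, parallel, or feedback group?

Reducing step by step:

1. parallel reduction of K1, K2
2. sum the parallel branches K3, K4, K5
3. reduce the feedback loop with forward (K1+K2) and return (K3+K4+K5)
So the answer for step 2 is parallel.

Answer: parallel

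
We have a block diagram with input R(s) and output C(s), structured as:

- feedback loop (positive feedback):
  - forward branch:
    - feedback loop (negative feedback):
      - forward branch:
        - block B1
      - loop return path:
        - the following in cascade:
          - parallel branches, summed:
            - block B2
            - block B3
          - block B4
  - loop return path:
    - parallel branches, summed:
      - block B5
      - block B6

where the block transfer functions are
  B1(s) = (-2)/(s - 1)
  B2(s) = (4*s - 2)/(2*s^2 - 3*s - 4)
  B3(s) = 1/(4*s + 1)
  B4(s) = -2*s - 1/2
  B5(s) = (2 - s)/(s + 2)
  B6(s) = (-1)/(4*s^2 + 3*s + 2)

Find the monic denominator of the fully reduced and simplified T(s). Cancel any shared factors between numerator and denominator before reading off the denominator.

(1) sum the parallel branches B2, B3, giving (18*s^2 - 7*s - 6)/(8*s^3 - 10*s^2 - 19*s - 4)
(2) reduce the series chain (B2+B3), B4, giving (-18*s^2 + 7*s + 6)/(4*s^2 - 6*s - 8)
(3) collapse the loop (B1 forward, ((B2+B3)*B4) return), giving (-4*s^2 + 6*s + 8)/(2*s^3 + 13*s^2 - 8*s - 2)
(4) sum the parallel branches B5, B6, giving (-4*s^3 + 5*s^2 + 3*s + 2)/(4*s^3 + 11*s^2 + 8*s + 4)
(5) close the feedback loop around [B1/(1+B1*((B2+B3)*B4))], (B5+B6), giving (-16*s^5 - 20*s^4 + 66*s^3 + 120*s^2 + 88*s + 32)/(8*s^6 + 58*s^5 + 171*s^4 + 30*s^3 - 84*s^2 - 84*s - 24)
That last expression is T(s), already simplified. Scaling its denominator by 1/8 (the reciprocal of the leading coefficient) yields the monic denominator.

Final answer: s^6 + 29*s^5/4 + 171*s^4/8 + 15*s^3/4 - 21*s^2/2 - 21*s/2 - 3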